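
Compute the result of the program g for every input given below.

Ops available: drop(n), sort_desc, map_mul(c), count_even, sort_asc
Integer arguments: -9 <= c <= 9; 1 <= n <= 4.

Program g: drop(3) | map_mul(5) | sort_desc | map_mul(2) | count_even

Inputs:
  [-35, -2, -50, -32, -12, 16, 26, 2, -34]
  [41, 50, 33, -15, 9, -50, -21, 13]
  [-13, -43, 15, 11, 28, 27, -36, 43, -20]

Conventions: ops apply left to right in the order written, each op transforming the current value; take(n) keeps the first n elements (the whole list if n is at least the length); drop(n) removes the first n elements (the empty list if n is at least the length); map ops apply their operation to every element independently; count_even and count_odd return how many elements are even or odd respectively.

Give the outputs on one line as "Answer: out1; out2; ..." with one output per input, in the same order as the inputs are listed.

6; 5; 6

Execution, op by op:
  [-35, -2, -50, -32, -12, 16, 26, 2, -34] -> [-32, -12, 16, 26, 2, -34] -> [-160, -60, 80, 130, 10, -170] -> [130, 80, 10, -60, -160, -170] -> [260, 160, 20, -120, -320, -340] -> 6
  [41, 50, 33, -15, 9, -50, -21, 13] -> [-15, 9, -50, -21, 13] -> [-75, 45, -250, -105, 65] -> [65, 45, -75, -105, -250] -> [130, 90, -150, -210, -500] -> 5
  [-13, -43, 15, 11, 28, 27, -36, 43, -20] -> [11, 28, 27, -36, 43, -20] -> [55, 140, 135, -180, 215, -100] -> [215, 140, 135, 55, -100, -180] -> [430, 280, 270, 110, -200, -360] -> 6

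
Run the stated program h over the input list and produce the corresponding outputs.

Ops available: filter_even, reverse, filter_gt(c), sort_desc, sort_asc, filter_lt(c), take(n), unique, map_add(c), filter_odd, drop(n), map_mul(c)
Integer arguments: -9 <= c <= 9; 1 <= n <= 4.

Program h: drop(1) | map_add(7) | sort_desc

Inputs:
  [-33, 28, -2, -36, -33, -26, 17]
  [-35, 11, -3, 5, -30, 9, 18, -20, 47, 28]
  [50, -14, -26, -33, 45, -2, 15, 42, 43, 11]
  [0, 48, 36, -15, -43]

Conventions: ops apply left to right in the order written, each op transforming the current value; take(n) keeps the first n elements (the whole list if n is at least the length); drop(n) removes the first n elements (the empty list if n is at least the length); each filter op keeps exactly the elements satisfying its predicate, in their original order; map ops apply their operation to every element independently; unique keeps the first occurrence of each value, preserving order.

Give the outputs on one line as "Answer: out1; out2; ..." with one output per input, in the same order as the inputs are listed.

[35, 24, 5, -19, -26, -29]; [54, 35, 25, 18, 16, 12, 4, -13, -23]; [52, 50, 49, 22, 18, 5, -7, -19, -26]; [55, 43, -8, -36]

Execution, op by op:
  [-33, 28, -2, -36, -33, -26, 17] -> [28, -2, -36, -33, -26, 17] -> [35, 5, -29, -26, -19, 24] -> [35, 24, 5, -19, -26, -29]
  [-35, 11, -3, 5, -30, 9, 18, -20, 47, 28] -> [11, -3, 5, -30, 9, 18, -20, 47, 28] -> [18, 4, 12, -23, 16, 25, -13, 54, 35] -> [54, 35, 25, 18, 16, 12, 4, -13, -23]
  [50, -14, -26, -33, 45, -2, 15, 42, 43, 11] -> [-14, -26, -33, 45, -2, 15, 42, 43, 11] -> [-7, -19, -26, 52, 5, 22, 49, 50, 18] -> [52, 50, 49, 22, 18, 5, -7, -19, -26]
  [0, 48, 36, -15, -43] -> [48, 36, -15, -43] -> [55, 43, -8, -36] -> [55, 43, -8, -36]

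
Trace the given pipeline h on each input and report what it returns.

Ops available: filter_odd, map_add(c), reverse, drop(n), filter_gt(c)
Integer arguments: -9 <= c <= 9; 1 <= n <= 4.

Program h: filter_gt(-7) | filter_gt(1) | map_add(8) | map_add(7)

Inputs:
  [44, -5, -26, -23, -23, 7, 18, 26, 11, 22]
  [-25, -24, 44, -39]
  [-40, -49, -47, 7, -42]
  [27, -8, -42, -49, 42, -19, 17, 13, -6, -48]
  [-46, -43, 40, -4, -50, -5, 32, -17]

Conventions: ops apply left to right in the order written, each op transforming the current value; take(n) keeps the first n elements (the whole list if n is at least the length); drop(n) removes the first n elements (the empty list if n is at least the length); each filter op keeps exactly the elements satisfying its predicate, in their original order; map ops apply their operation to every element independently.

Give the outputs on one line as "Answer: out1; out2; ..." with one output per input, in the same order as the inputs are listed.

[59, 22, 33, 41, 26, 37]; [59]; [22]; [42, 57, 32, 28]; [55, 47]

Execution, op by op:
  [44, -5, -26, -23, -23, 7, 18, 26, 11, 22] -> [44, -5, 7, 18, 26, 11, 22] -> [44, 7, 18, 26, 11, 22] -> [52, 15, 26, 34, 19, 30] -> [59, 22, 33, 41, 26, 37]
  [-25, -24, 44, -39] -> [44] -> [44] -> [52] -> [59]
  [-40, -49, -47, 7, -42] -> [7] -> [7] -> [15] -> [22]
  [27, -8, -42, -49, 42, -19, 17, 13, -6, -48] -> [27, 42, 17, 13, -6] -> [27, 42, 17, 13] -> [35, 50, 25, 21] -> [42, 57, 32, 28]
  [-46, -43, 40, -4, -50, -5, 32, -17] -> [40, -4, -5, 32] -> [40, 32] -> [48, 40] -> [55, 47]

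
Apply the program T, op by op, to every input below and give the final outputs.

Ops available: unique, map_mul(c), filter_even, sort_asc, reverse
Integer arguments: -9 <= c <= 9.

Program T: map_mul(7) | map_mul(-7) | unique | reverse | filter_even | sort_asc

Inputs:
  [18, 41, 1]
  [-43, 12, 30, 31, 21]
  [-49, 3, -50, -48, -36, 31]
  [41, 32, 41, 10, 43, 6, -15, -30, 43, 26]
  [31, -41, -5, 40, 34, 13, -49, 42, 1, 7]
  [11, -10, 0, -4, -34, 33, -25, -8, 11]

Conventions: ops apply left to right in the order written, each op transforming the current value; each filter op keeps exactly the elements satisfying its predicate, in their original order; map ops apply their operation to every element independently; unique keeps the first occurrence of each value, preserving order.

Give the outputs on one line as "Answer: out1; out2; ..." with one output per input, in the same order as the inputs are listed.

Execution, op by op:
  [18, 41, 1] -> [126, 287, 7] -> [-882, -2009, -49] -> [-882, -2009, -49] -> [-49, -2009, -882] -> [-882] -> [-882]
  [-43, 12, 30, 31, 21] -> [-301, 84, 210, 217, 147] -> [2107, -588, -1470, -1519, -1029] -> [2107, -588, -1470, -1519, -1029] -> [-1029, -1519, -1470, -588, 2107] -> [-1470, -588] -> [-1470, -588]
  [-49, 3, -50, -48, -36, 31] -> [-343, 21, -350, -336, -252, 217] -> [2401, -147, 2450, 2352, 1764, -1519] -> [2401, -147, 2450, 2352, 1764, -1519] -> [-1519, 1764, 2352, 2450, -147, 2401] -> [1764, 2352, 2450] -> [1764, 2352, 2450]
  [41, 32, 41, 10, 43, 6, -15, -30, 43, 26] -> [287, 224, 287, 70, 301, 42, -105, -210, 301, 182] -> [-2009, -1568, -2009, -490, -2107, -294, 735, 1470, -2107, -1274] -> [-2009, -1568, -490, -2107, -294, 735, 1470, -1274] -> [-1274, 1470, 735, -294, -2107, -490, -1568, -2009] -> [-1274, 1470, -294, -490, -1568] -> [-1568, -1274, -490, -294, 1470]
  [31, -41, -5, 40, 34, 13, -49, 42, 1, 7] -> [217, -287, -35, 280, 238, 91, -343, 294, 7, 49] -> [-1519, 2009, 245, -1960, -1666, -637, 2401, -2058, -49, -343] -> [-1519, 2009, 245, -1960, -1666, -637, 2401, -2058, -49, -343] -> [-343, -49, -2058, 2401, -637, -1666, -1960, 245, 2009, -1519] -> [-2058, -1666, -1960] -> [-2058, -1960, -1666]
  [11, -10, 0, -4, -34, 33, -25, -8, 11] -> [77, -70, 0, -28, -238, 231, -175, -56, 77] -> [-539, 490, 0, 196, 1666, -1617, 1225, 392, -539] -> [-539, 490, 0, 196, 1666, -1617, 1225, 392] -> [392, 1225, -1617, 1666, 196, 0, 490, -539] -> [392, 1666, 196, 0, 490] -> [0, 196, 392, 490, 1666]

[-882]; [-1470, -588]; [1764, 2352, 2450]; [-1568, -1274, -490, -294, 1470]; [-2058, -1960, -1666]; [0, 196, 392, 490, 1666]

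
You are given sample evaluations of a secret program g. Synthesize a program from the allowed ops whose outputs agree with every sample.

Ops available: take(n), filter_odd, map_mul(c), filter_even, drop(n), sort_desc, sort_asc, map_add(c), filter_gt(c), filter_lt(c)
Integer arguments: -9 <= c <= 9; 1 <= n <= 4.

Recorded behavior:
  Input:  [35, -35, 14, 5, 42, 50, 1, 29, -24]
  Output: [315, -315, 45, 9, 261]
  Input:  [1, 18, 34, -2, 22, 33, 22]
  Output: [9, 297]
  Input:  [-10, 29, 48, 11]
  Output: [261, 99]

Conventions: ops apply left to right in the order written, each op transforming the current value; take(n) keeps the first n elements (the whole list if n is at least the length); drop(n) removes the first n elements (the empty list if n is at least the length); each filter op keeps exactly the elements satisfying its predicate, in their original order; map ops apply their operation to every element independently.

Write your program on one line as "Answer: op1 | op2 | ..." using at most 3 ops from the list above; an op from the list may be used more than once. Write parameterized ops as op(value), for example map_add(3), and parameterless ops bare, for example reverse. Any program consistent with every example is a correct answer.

filter_odd | map_mul(9)

Check, running the answer program on each example:
  [35, -35, 14, 5, 42, 50, 1, 29, -24] -> [35, -35, 5, 1, 29] -> [315, -315, 45, 9, 261]
  [1, 18, 34, -2, 22, 33, 22] -> [1, 33] -> [9, 297]
  [-10, 29, 48, 11] -> [29, 11] -> [261, 99]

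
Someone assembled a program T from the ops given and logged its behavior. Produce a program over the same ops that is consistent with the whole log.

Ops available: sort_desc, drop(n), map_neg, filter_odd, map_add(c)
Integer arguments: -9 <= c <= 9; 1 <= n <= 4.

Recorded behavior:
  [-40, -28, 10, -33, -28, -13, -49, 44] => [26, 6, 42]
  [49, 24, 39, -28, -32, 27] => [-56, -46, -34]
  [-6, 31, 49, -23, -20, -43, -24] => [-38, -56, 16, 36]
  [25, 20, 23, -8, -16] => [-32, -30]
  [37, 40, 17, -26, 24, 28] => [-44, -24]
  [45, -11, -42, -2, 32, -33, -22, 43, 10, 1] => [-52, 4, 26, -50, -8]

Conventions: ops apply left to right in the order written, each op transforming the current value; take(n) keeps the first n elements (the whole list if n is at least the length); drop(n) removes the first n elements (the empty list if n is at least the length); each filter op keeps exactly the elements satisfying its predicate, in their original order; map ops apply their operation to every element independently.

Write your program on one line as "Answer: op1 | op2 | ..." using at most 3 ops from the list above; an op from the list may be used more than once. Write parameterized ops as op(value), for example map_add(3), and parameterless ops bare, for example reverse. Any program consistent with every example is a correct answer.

filter_odd | map_neg | map_add(-7)

Check, running the answer program on each example:
  [-40, -28, 10, -33, -28, -13, -49, 44] -> [-33, -13, -49] -> [33, 13, 49] -> [26, 6, 42]
  [49, 24, 39, -28, -32, 27] -> [49, 39, 27] -> [-49, -39, -27] -> [-56, -46, -34]
  [-6, 31, 49, -23, -20, -43, -24] -> [31, 49, -23, -43] -> [-31, -49, 23, 43] -> [-38, -56, 16, 36]
  [25, 20, 23, -8, -16] -> [25, 23] -> [-25, -23] -> [-32, -30]
  [37, 40, 17, -26, 24, 28] -> [37, 17] -> [-37, -17] -> [-44, -24]
  [45, -11, -42, -2, 32, -33, -22, 43, 10, 1] -> [45, -11, -33, 43, 1] -> [-45, 11, 33, -43, -1] -> [-52, 4, 26, -50, -8]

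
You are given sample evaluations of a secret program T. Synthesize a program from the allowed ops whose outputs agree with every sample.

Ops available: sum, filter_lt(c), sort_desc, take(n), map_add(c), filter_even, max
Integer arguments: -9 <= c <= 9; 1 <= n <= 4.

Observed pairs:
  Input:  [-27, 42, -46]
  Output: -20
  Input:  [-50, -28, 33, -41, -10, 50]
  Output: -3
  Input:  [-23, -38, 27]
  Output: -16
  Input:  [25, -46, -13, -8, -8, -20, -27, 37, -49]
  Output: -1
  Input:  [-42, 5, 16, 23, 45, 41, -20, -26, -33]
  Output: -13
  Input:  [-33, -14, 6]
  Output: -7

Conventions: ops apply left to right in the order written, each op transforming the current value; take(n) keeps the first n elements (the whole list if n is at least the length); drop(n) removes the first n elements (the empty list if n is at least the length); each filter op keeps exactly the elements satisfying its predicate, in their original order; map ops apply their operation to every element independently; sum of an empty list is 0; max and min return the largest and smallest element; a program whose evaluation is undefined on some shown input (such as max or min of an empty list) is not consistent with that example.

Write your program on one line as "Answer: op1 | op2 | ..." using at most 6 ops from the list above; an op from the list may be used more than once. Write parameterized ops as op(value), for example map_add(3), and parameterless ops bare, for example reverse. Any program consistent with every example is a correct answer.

filter_lt(7) | filter_lt(4) | take(4) | map_add(7) | max

Check, running the answer program on each example:
  [-27, 42, -46] -> [-27, -46] -> [-27, -46] -> [-27, -46] -> [-20, -39] -> -20
  [-50, -28, 33, -41, -10, 50] -> [-50, -28, -41, -10] -> [-50, -28, -41, -10] -> [-50, -28, -41, -10] -> [-43, -21, -34, -3] -> -3
  [-23, -38, 27] -> [-23, -38] -> [-23, -38] -> [-23, -38] -> [-16, -31] -> -16
  [25, -46, -13, -8, -8, -20, -27, 37, -49] -> [-46, -13, -8, -8, -20, -27, -49] -> [-46, -13, -8, -8, -20, -27, -49] -> [-46, -13, -8, -8] -> [-39, -6, -1, -1] -> -1
  [-42, 5, 16, 23, 45, 41, -20, -26, -33] -> [-42, 5, -20, -26, -33] -> [-42, -20, -26, -33] -> [-42, -20, -26, -33] -> [-35, -13, -19, -26] -> -13
  [-33, -14, 6] -> [-33, -14, 6] -> [-33, -14] -> [-33, -14] -> [-26, -7] -> -7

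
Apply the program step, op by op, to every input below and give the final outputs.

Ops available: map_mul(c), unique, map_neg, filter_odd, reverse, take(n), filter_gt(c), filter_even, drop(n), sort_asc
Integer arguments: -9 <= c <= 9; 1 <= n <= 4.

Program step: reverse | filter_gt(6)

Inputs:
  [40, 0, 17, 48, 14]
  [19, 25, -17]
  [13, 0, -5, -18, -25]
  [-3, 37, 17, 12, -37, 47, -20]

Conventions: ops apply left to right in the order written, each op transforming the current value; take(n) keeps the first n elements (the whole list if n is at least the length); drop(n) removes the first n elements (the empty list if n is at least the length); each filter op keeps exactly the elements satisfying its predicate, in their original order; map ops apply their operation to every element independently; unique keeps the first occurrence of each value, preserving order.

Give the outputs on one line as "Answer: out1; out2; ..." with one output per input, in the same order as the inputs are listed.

[14, 48, 17, 40]; [25, 19]; [13]; [47, 12, 17, 37]

Execution, op by op:
  [40, 0, 17, 48, 14] -> [14, 48, 17, 0, 40] -> [14, 48, 17, 40]
  [19, 25, -17] -> [-17, 25, 19] -> [25, 19]
  [13, 0, -5, -18, -25] -> [-25, -18, -5, 0, 13] -> [13]
  [-3, 37, 17, 12, -37, 47, -20] -> [-20, 47, -37, 12, 17, 37, -3] -> [47, 12, 17, 37]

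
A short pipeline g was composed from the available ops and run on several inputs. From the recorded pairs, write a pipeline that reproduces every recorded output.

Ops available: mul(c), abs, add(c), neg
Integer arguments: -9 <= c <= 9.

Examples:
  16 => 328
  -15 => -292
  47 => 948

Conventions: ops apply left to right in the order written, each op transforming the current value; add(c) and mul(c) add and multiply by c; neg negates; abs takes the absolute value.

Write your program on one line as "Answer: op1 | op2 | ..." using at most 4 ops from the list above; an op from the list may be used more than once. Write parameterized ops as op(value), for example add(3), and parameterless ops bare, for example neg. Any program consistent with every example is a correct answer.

mul(-5) | mul(-4) | add(8)

Check, running the answer program on each example:
  16 -> -80 -> 320 -> 328
  -15 -> 75 -> -300 -> -292
  47 -> -235 -> 940 -> 948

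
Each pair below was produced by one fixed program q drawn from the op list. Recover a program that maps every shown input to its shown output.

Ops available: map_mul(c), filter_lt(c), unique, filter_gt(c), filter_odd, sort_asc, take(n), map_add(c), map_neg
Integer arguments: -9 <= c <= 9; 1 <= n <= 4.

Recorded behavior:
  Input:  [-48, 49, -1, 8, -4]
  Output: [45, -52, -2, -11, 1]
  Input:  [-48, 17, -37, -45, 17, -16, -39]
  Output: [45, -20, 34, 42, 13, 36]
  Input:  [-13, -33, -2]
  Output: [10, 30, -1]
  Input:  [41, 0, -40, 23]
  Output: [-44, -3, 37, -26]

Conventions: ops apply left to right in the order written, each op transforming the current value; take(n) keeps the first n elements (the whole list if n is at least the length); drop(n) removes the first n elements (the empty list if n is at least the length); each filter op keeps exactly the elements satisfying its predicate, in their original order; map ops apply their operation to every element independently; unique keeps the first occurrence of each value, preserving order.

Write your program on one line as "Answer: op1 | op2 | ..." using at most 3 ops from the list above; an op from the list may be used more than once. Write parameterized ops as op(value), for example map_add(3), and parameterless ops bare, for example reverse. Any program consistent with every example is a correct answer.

map_neg | unique | map_add(-3)

Check, running the answer program on each example:
  [-48, 49, -1, 8, -4] -> [48, -49, 1, -8, 4] -> [48, -49, 1, -8, 4] -> [45, -52, -2, -11, 1]
  [-48, 17, -37, -45, 17, -16, -39] -> [48, -17, 37, 45, -17, 16, 39] -> [48, -17, 37, 45, 16, 39] -> [45, -20, 34, 42, 13, 36]
  [-13, -33, -2] -> [13, 33, 2] -> [13, 33, 2] -> [10, 30, -1]
  [41, 0, -40, 23] -> [-41, 0, 40, -23] -> [-41, 0, 40, -23] -> [-44, -3, 37, -26]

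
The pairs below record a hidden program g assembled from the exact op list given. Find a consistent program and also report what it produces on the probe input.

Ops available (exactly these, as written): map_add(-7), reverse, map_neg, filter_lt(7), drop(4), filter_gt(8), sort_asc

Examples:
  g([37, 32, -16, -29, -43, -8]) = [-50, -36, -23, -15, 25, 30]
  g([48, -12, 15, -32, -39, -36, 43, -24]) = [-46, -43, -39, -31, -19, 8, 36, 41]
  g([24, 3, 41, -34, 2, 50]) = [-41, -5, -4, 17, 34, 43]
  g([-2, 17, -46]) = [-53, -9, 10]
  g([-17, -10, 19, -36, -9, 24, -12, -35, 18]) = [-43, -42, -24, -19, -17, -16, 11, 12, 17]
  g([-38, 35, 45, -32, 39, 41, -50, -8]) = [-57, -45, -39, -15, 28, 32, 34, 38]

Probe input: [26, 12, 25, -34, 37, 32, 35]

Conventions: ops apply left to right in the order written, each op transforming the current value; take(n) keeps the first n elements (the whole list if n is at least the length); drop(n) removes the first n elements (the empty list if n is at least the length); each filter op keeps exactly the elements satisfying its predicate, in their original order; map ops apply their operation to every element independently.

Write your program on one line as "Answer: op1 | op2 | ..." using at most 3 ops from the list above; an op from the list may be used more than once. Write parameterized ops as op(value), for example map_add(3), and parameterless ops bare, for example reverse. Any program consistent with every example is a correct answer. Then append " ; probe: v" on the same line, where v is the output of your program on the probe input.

map_add(-7) | reverse | sort_asc ; probe: [-41, 5, 18, 19, 25, 28, 30]

Check, running the answer program on each example:
  [37, 32, -16, -29, -43, -8] -> [30, 25, -23, -36, -50, -15] -> [-15, -50, -36, -23, 25, 30] -> [-50, -36, -23, -15, 25, 30]
  [48, -12, 15, -32, -39, -36, 43, -24] -> [41, -19, 8, -39, -46, -43, 36, -31] -> [-31, 36, -43, -46, -39, 8, -19, 41] -> [-46, -43, -39, -31, -19, 8, 36, 41]
  [24, 3, 41, -34, 2, 50] -> [17, -4, 34, -41, -5, 43] -> [43, -5, -41, 34, -4, 17] -> [-41, -5, -4, 17, 34, 43]
  [-2, 17, -46] -> [-9, 10, -53] -> [-53, 10, -9] -> [-53, -9, 10]
  [-17, -10, 19, -36, -9, 24, -12, -35, 18] -> [-24, -17, 12, -43, -16, 17, -19, -42, 11] -> [11, -42, -19, 17, -16, -43, 12, -17, -24] -> [-43, -42, -24, -19, -17, -16, 11, 12, 17]
  [-38, 35, 45, -32, 39, 41, -50, -8] -> [-45, 28, 38, -39, 32, 34, -57, -15] -> [-15, -57, 34, 32, -39, 38, 28, -45] -> [-57, -45, -39, -15, 28, 32, 34, 38]
  probe: [26, 12, 25, -34, 37, 32, 35] -> [19, 5, 18, -41, 30, 25, 28] -> [28, 25, 30, -41, 18, 5, 19] -> [-41, 5, 18, 19, 25, 28, 30]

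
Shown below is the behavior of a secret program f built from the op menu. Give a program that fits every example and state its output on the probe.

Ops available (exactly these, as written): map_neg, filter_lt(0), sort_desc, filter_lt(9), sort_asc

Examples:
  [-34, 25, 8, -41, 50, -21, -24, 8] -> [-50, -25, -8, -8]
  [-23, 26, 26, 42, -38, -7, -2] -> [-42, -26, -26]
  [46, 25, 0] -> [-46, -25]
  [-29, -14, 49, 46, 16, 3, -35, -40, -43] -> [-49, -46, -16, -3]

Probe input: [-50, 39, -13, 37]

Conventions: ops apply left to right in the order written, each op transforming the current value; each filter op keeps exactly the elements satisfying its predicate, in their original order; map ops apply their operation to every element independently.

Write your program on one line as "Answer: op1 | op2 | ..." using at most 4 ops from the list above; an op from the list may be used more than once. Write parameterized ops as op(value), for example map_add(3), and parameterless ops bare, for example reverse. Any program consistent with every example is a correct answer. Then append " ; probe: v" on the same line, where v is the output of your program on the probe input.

map_neg | filter_lt(0) | sort_asc ; probe: [-39, -37]

Check, running the answer program on each example:
  [-34, 25, 8, -41, 50, -21, -24, 8] -> [34, -25, -8, 41, -50, 21, 24, -8] -> [-25, -8, -50, -8] -> [-50, -25, -8, -8]
  [-23, 26, 26, 42, -38, -7, -2] -> [23, -26, -26, -42, 38, 7, 2] -> [-26, -26, -42] -> [-42, -26, -26]
  [46, 25, 0] -> [-46, -25, 0] -> [-46, -25] -> [-46, -25]
  [-29, -14, 49, 46, 16, 3, -35, -40, -43] -> [29, 14, -49, -46, -16, -3, 35, 40, 43] -> [-49, -46, -16, -3] -> [-49, -46, -16, -3]
  probe: [-50, 39, -13, 37] -> [50, -39, 13, -37] -> [-39, -37] -> [-39, -37]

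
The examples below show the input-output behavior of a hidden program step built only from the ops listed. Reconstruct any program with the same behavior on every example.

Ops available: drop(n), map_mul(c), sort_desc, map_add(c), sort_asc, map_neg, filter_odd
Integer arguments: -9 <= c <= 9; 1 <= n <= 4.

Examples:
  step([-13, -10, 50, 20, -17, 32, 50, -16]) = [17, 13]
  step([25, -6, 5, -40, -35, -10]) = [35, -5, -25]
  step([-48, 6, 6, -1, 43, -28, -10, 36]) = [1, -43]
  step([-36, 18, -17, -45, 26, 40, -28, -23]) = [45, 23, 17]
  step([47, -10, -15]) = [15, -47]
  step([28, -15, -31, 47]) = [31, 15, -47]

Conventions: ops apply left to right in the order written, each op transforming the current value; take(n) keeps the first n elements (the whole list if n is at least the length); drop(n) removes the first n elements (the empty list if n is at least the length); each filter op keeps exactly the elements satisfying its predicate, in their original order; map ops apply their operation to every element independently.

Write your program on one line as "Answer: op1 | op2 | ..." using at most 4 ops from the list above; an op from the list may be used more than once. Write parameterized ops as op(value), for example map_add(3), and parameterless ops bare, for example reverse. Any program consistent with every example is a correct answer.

map_neg | filter_odd | sort_desc

Check, running the answer program on each example:
  [-13, -10, 50, 20, -17, 32, 50, -16] -> [13, 10, -50, -20, 17, -32, -50, 16] -> [13, 17] -> [17, 13]
  [25, -6, 5, -40, -35, -10] -> [-25, 6, -5, 40, 35, 10] -> [-25, -5, 35] -> [35, -5, -25]
  [-48, 6, 6, -1, 43, -28, -10, 36] -> [48, -6, -6, 1, -43, 28, 10, -36] -> [1, -43] -> [1, -43]
  [-36, 18, -17, -45, 26, 40, -28, -23] -> [36, -18, 17, 45, -26, -40, 28, 23] -> [17, 45, 23] -> [45, 23, 17]
  [47, -10, -15] -> [-47, 10, 15] -> [-47, 15] -> [15, -47]
  [28, -15, -31, 47] -> [-28, 15, 31, -47] -> [15, 31, -47] -> [31, 15, -47]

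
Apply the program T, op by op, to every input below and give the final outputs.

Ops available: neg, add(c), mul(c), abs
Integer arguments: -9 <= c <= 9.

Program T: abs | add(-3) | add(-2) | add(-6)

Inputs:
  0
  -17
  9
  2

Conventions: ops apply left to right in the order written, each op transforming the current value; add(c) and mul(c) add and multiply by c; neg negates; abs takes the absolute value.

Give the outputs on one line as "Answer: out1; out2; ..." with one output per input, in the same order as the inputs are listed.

Execution, op by op:
  0 -> 0 -> -3 -> -5 -> -11
  -17 -> 17 -> 14 -> 12 -> 6
  9 -> 9 -> 6 -> 4 -> -2
  2 -> 2 -> -1 -> -3 -> -9

-11; 6; -2; -9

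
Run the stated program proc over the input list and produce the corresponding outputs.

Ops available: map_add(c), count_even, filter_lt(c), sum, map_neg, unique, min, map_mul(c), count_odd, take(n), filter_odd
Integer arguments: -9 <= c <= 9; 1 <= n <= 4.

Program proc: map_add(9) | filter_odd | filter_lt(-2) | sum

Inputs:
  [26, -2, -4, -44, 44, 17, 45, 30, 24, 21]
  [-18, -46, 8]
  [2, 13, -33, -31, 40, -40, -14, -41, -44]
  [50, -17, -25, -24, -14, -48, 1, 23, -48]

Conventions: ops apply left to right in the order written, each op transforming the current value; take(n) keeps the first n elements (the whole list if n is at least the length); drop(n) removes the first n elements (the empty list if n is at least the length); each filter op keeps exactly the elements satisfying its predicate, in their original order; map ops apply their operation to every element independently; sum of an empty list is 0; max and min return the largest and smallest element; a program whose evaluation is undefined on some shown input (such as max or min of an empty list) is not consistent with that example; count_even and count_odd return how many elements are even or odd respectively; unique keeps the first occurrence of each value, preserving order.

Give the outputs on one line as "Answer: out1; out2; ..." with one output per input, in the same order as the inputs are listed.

Execution, op by op:
  [26, -2, -4, -44, 44, 17, 45, 30, 24, 21] -> [35, 7, 5, -35, 53, 26, 54, 39, 33, 30] -> [35, 7, 5, -35, 53, 39, 33] -> [-35] -> -35
  [-18, -46, 8] -> [-9, -37, 17] -> [-9, -37, 17] -> [-9, -37] -> -46
  [2, 13, -33, -31, 40, -40, -14, -41, -44] -> [11, 22, -24, -22, 49, -31, -5, -32, -35] -> [11, 49, -31, -5, -35] -> [-31, -5, -35] -> -71
  [50, -17, -25, -24, -14, -48, 1, 23, -48] -> [59, -8, -16, -15, -5, -39, 10, 32, -39] -> [59, -15, -5, -39, -39] -> [-15, -5, -39, -39] -> -98

-35; -46; -71; -98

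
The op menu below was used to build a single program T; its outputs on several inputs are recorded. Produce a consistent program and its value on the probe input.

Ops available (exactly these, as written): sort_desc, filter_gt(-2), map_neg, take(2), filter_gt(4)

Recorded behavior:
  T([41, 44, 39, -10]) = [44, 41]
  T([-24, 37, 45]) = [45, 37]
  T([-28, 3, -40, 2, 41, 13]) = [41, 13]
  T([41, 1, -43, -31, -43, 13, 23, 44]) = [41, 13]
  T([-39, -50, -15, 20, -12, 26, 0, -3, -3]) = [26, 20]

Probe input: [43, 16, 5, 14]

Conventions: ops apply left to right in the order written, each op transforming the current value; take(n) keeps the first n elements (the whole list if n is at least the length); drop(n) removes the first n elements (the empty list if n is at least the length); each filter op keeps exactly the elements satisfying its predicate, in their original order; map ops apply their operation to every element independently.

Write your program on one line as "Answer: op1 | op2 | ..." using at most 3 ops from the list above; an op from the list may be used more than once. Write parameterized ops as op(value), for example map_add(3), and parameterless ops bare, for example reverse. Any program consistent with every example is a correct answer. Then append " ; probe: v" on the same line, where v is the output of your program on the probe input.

filter_gt(4) | take(2) | sort_desc ; probe: [43, 16]

Check, running the answer program on each example:
  [41, 44, 39, -10] -> [41, 44, 39] -> [41, 44] -> [44, 41]
  [-24, 37, 45] -> [37, 45] -> [37, 45] -> [45, 37]
  [-28, 3, -40, 2, 41, 13] -> [41, 13] -> [41, 13] -> [41, 13]
  [41, 1, -43, -31, -43, 13, 23, 44] -> [41, 13, 23, 44] -> [41, 13] -> [41, 13]
  [-39, -50, -15, 20, -12, 26, 0, -3, -3] -> [20, 26] -> [20, 26] -> [26, 20]
  probe: [43, 16, 5, 14] -> [43, 16, 5, 14] -> [43, 16] -> [43, 16]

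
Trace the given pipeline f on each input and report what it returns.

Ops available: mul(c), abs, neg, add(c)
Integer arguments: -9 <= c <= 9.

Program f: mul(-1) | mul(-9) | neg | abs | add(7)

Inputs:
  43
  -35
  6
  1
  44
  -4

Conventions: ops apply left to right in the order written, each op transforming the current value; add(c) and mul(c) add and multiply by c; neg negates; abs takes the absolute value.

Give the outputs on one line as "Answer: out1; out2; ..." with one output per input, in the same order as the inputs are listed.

394; 322; 61; 16; 403; 43

Execution, op by op:
  43 -> -43 -> 387 -> -387 -> 387 -> 394
  -35 -> 35 -> -315 -> 315 -> 315 -> 322
  6 -> -6 -> 54 -> -54 -> 54 -> 61
  1 -> -1 -> 9 -> -9 -> 9 -> 16
  44 -> -44 -> 396 -> -396 -> 396 -> 403
  -4 -> 4 -> -36 -> 36 -> 36 -> 43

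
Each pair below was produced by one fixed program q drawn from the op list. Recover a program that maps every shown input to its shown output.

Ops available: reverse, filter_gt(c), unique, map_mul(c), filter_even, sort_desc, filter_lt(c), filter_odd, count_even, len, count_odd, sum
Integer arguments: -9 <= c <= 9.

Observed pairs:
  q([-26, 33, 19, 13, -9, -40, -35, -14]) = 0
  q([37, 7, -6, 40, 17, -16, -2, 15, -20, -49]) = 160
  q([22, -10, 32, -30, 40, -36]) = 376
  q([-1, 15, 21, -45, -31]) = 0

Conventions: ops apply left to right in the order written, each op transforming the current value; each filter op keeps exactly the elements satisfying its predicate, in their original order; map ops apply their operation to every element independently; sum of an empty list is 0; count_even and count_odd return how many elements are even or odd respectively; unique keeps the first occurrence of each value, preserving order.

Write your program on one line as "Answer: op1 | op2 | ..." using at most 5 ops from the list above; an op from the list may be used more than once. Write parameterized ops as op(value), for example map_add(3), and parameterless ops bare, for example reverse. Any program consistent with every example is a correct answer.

filter_even | filter_gt(4) | map_mul(4) | sort_desc | sum

Check, running the answer program on each example:
  [-26, 33, 19, 13, -9, -40, -35, -14] -> [-26, -40, -14] -> [] -> [] -> [] -> 0
  [37, 7, -6, 40, 17, -16, -2, 15, -20, -49] -> [-6, 40, -16, -2, -20] -> [40] -> [160] -> [160] -> 160
  [22, -10, 32, -30, 40, -36] -> [22, -10, 32, -30, 40, -36] -> [22, 32, 40] -> [88, 128, 160] -> [160, 128, 88] -> 376
  [-1, 15, 21, -45, -31] -> [] -> [] -> [] -> [] -> 0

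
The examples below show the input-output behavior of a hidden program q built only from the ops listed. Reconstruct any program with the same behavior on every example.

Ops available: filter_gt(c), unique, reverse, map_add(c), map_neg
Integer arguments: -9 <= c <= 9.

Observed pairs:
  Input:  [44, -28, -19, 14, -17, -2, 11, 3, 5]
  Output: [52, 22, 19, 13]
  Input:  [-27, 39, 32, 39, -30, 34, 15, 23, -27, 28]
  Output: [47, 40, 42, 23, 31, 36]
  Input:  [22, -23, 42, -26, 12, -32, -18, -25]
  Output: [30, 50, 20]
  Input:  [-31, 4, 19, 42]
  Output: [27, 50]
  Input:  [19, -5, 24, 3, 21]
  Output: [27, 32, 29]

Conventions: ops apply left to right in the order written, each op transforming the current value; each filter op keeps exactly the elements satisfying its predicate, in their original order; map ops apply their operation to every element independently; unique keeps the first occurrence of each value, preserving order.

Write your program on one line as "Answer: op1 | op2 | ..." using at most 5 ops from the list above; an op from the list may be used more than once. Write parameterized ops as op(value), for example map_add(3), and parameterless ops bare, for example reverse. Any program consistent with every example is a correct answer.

unique | filter_gt(4) | map_neg | map_add(-8) | map_neg

Check, running the answer program on each example:
  [44, -28, -19, 14, -17, -2, 11, 3, 5] -> [44, -28, -19, 14, -17, -2, 11, 3, 5] -> [44, 14, 11, 5] -> [-44, -14, -11, -5] -> [-52, -22, -19, -13] -> [52, 22, 19, 13]
  [-27, 39, 32, 39, -30, 34, 15, 23, -27, 28] -> [-27, 39, 32, -30, 34, 15, 23, 28] -> [39, 32, 34, 15, 23, 28] -> [-39, -32, -34, -15, -23, -28] -> [-47, -40, -42, -23, -31, -36] -> [47, 40, 42, 23, 31, 36]
  [22, -23, 42, -26, 12, -32, -18, -25] -> [22, -23, 42, -26, 12, -32, -18, -25] -> [22, 42, 12] -> [-22, -42, -12] -> [-30, -50, -20] -> [30, 50, 20]
  [-31, 4, 19, 42] -> [-31, 4, 19, 42] -> [19, 42] -> [-19, -42] -> [-27, -50] -> [27, 50]
  [19, -5, 24, 3, 21] -> [19, -5, 24, 3, 21] -> [19, 24, 21] -> [-19, -24, -21] -> [-27, -32, -29] -> [27, 32, 29]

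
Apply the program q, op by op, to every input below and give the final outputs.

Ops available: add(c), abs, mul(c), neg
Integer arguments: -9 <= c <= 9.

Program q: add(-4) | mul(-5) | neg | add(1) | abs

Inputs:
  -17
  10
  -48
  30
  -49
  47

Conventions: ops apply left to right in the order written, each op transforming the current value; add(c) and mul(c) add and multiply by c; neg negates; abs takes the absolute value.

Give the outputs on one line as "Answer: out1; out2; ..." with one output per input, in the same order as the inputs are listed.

Execution, op by op:
  -17 -> -21 -> 105 -> -105 -> -104 -> 104
  10 -> 6 -> -30 -> 30 -> 31 -> 31
  -48 -> -52 -> 260 -> -260 -> -259 -> 259
  30 -> 26 -> -130 -> 130 -> 131 -> 131
  -49 -> -53 -> 265 -> -265 -> -264 -> 264
  47 -> 43 -> -215 -> 215 -> 216 -> 216

104; 31; 259; 131; 264; 216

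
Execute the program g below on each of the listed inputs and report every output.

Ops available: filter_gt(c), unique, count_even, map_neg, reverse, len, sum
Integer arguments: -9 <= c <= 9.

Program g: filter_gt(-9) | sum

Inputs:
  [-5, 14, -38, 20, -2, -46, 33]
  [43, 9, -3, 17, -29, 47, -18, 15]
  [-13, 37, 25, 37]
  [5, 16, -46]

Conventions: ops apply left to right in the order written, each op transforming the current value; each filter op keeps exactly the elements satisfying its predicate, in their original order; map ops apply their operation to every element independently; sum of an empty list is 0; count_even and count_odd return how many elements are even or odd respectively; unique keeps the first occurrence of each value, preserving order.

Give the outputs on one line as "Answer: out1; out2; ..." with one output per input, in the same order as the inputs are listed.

Execution, op by op:
  [-5, 14, -38, 20, -2, -46, 33] -> [-5, 14, 20, -2, 33] -> 60
  [43, 9, -3, 17, -29, 47, -18, 15] -> [43, 9, -3, 17, 47, 15] -> 128
  [-13, 37, 25, 37] -> [37, 25, 37] -> 99
  [5, 16, -46] -> [5, 16] -> 21

60; 128; 99; 21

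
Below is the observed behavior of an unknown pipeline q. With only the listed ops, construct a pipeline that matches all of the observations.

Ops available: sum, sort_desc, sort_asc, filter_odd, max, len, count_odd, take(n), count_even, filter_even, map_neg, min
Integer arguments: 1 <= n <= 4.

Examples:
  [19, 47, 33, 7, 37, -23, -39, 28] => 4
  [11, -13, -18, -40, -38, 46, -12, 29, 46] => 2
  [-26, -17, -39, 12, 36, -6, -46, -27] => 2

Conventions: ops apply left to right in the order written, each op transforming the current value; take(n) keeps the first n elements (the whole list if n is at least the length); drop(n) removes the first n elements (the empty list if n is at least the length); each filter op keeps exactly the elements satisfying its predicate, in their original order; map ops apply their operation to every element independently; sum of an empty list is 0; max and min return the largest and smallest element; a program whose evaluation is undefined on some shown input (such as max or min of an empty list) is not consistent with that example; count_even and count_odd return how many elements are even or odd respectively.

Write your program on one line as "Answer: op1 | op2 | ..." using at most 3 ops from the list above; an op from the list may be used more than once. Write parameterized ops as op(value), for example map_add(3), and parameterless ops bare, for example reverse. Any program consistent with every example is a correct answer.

take(4) | count_odd

Check, running the answer program on each example:
  [19, 47, 33, 7, 37, -23, -39, 28] -> [19, 47, 33, 7] -> 4
  [11, -13, -18, -40, -38, 46, -12, 29, 46] -> [11, -13, -18, -40] -> 2
  [-26, -17, -39, 12, 36, -6, -46, -27] -> [-26, -17, -39, 12] -> 2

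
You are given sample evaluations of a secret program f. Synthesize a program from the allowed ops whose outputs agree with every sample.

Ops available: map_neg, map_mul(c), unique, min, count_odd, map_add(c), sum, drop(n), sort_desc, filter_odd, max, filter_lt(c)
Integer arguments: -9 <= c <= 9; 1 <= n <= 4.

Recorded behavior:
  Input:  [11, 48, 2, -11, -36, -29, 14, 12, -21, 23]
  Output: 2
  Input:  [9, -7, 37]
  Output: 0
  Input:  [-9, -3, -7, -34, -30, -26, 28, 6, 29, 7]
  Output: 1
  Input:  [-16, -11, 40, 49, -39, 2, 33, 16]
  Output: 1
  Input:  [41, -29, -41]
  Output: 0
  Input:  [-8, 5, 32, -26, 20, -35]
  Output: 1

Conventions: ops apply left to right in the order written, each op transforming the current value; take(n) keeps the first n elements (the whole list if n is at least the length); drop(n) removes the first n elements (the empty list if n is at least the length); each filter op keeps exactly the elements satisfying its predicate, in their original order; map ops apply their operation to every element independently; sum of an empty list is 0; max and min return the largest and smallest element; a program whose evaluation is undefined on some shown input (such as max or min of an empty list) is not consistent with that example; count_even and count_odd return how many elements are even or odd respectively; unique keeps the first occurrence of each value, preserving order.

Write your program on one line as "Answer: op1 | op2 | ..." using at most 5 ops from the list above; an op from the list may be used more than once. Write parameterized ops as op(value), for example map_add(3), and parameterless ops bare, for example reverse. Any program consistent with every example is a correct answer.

map_mul(7) | filter_lt(7) | drop(2) | count_odd

Check, running the answer program on each example:
  [11, 48, 2, -11, -36, -29, 14, 12, -21, 23] -> [77, 336, 14, -77, -252, -203, 98, 84, -147, 161] -> [-77, -252, -203, -147] -> [-203, -147] -> 2
  [9, -7, 37] -> [63, -49, 259] -> [-49] -> [] -> 0
  [-9, -3, -7, -34, -30, -26, 28, 6, 29, 7] -> [-63, -21, -49, -238, -210, -182, 196, 42, 203, 49] -> [-63, -21, -49, -238, -210, -182] -> [-49, -238, -210, -182] -> 1
  [-16, -11, 40, 49, -39, 2, 33, 16] -> [-112, -77, 280, 343, -273, 14, 231, 112] -> [-112, -77, -273] -> [-273] -> 1
  [41, -29, -41] -> [287, -203, -287] -> [-203, -287] -> [] -> 0
  [-8, 5, 32, -26, 20, -35] -> [-56, 35, 224, -182, 140, -245] -> [-56, -182, -245] -> [-245] -> 1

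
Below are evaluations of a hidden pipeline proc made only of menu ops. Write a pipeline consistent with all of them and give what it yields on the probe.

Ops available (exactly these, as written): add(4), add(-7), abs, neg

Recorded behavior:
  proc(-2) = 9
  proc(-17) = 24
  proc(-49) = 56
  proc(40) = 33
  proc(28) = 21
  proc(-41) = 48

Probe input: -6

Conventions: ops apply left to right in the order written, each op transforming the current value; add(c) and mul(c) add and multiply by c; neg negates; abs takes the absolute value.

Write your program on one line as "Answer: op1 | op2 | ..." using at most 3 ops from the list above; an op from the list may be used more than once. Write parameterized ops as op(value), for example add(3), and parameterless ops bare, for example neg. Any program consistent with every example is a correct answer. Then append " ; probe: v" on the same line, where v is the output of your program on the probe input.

add(-7) | abs ; probe: 13

Check, running the answer program on each example:
  -2 -> -9 -> 9
  -17 -> -24 -> 24
  -49 -> -56 -> 56
  40 -> 33 -> 33
  28 -> 21 -> 21
  -41 -> -48 -> 48
  probe: -6 -> -13 -> 13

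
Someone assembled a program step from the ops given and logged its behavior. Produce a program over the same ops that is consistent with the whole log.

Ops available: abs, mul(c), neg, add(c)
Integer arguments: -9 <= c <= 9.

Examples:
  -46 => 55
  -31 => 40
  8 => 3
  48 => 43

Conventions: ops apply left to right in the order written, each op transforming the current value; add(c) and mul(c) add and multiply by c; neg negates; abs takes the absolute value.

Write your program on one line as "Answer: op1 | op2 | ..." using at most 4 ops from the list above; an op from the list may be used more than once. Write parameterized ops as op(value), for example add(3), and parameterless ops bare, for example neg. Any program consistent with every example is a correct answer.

add(-7) | neg | abs | add(2)

Check, running the answer program on each example:
  -46 -> -53 -> 53 -> 53 -> 55
  -31 -> -38 -> 38 -> 38 -> 40
  8 -> 1 -> -1 -> 1 -> 3
  48 -> 41 -> -41 -> 41 -> 43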